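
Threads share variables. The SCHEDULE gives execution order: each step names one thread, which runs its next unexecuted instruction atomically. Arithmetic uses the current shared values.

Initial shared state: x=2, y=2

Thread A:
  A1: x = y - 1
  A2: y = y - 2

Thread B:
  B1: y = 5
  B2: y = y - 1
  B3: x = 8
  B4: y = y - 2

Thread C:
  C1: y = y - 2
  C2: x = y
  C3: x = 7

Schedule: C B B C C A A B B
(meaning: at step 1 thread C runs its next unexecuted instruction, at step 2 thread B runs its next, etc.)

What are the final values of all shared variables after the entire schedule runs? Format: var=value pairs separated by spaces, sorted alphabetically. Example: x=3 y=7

Step 1: thread C executes C1 (y = y - 2). Shared: x=2 y=0. PCs: A@0 B@0 C@1
Step 2: thread B executes B1 (y = 5). Shared: x=2 y=5. PCs: A@0 B@1 C@1
Step 3: thread B executes B2 (y = y - 1). Shared: x=2 y=4. PCs: A@0 B@2 C@1
Step 4: thread C executes C2 (x = y). Shared: x=4 y=4. PCs: A@0 B@2 C@2
Step 5: thread C executes C3 (x = 7). Shared: x=7 y=4. PCs: A@0 B@2 C@3
Step 6: thread A executes A1 (x = y - 1). Shared: x=3 y=4. PCs: A@1 B@2 C@3
Step 7: thread A executes A2 (y = y - 2). Shared: x=3 y=2. PCs: A@2 B@2 C@3
Step 8: thread B executes B3 (x = 8). Shared: x=8 y=2. PCs: A@2 B@3 C@3
Step 9: thread B executes B4 (y = y - 2). Shared: x=8 y=0. PCs: A@2 B@4 C@3

Answer: x=8 y=0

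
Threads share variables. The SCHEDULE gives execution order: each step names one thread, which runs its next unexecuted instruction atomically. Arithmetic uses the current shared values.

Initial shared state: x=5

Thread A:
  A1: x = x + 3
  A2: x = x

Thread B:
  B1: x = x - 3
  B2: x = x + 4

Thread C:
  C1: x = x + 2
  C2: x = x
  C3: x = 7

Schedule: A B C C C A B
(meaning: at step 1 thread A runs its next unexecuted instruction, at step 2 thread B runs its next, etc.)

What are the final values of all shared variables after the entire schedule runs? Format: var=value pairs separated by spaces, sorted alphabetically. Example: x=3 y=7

Answer: x=11

Derivation:
Step 1: thread A executes A1 (x = x + 3). Shared: x=8. PCs: A@1 B@0 C@0
Step 2: thread B executes B1 (x = x - 3). Shared: x=5. PCs: A@1 B@1 C@0
Step 3: thread C executes C1 (x = x + 2). Shared: x=7. PCs: A@1 B@1 C@1
Step 4: thread C executes C2 (x = x). Shared: x=7. PCs: A@1 B@1 C@2
Step 5: thread C executes C3 (x = 7). Shared: x=7. PCs: A@1 B@1 C@3
Step 6: thread A executes A2 (x = x). Shared: x=7. PCs: A@2 B@1 C@3
Step 7: thread B executes B2 (x = x + 4). Shared: x=11. PCs: A@2 B@2 C@3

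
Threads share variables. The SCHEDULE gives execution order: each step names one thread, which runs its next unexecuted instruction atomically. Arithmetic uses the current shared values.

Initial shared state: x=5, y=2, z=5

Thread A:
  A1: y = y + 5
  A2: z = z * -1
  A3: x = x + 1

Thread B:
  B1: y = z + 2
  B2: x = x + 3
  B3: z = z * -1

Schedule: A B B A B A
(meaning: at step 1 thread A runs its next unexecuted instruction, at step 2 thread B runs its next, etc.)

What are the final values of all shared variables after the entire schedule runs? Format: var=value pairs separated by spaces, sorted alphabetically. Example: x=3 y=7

Answer: x=9 y=7 z=5

Derivation:
Step 1: thread A executes A1 (y = y + 5). Shared: x=5 y=7 z=5. PCs: A@1 B@0
Step 2: thread B executes B1 (y = z + 2). Shared: x=5 y=7 z=5. PCs: A@1 B@1
Step 3: thread B executes B2 (x = x + 3). Shared: x=8 y=7 z=5. PCs: A@1 B@2
Step 4: thread A executes A2 (z = z * -1). Shared: x=8 y=7 z=-5. PCs: A@2 B@2
Step 5: thread B executes B3 (z = z * -1). Shared: x=8 y=7 z=5. PCs: A@2 B@3
Step 6: thread A executes A3 (x = x + 1). Shared: x=9 y=7 z=5. PCs: A@3 B@3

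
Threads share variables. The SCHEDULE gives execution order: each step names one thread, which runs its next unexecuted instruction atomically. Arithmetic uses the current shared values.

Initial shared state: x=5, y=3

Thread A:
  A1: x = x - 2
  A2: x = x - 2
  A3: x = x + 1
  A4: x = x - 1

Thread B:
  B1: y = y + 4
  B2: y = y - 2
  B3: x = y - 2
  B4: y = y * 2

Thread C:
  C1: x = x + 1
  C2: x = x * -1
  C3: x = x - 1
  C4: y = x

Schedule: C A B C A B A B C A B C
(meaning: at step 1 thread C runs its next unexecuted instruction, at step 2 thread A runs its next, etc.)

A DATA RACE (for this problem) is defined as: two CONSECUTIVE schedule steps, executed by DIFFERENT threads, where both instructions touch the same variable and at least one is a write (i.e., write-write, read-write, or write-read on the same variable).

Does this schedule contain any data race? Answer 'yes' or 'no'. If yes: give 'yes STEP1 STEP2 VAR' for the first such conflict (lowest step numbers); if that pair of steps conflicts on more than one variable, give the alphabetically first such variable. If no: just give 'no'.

Steps 1,2: C(x = x + 1) vs A(x = x - 2). RACE on x (W-W).
Steps 2,3: A(r=x,w=x) vs B(r=y,w=y). No conflict.
Steps 3,4: B(r=y,w=y) vs C(r=x,w=x). No conflict.
Steps 4,5: C(x = x * -1) vs A(x = x - 2). RACE on x (W-W).
Steps 5,6: A(r=x,w=x) vs B(r=y,w=y). No conflict.
Steps 6,7: B(r=y,w=y) vs A(r=x,w=x). No conflict.
Steps 7,8: A(x = x + 1) vs B(x = y - 2). RACE on x (W-W).
Steps 8,9: B(x = y - 2) vs C(x = x - 1). RACE on x (W-W).
Steps 9,10: C(x = x - 1) vs A(x = x - 1). RACE on x (W-W).
Steps 10,11: A(r=x,w=x) vs B(r=y,w=y). No conflict.
Steps 11,12: B(y = y * 2) vs C(y = x). RACE on y (W-W).
First conflict at steps 1,2.

Answer: yes 1 2 x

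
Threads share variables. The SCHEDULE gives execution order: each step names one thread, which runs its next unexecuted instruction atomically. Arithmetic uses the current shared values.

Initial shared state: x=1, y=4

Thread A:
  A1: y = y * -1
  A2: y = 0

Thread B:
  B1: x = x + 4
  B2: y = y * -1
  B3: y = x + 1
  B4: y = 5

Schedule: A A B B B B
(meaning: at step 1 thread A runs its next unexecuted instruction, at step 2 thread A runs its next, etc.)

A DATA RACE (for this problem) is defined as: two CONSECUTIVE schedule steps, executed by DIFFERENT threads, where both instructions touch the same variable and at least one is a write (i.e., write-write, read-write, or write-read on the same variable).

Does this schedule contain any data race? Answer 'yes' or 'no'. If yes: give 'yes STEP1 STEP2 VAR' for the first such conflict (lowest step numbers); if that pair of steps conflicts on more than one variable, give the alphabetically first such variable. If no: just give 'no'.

Answer: no

Derivation:
Steps 1,2: same thread (A). No race.
Steps 2,3: A(r=-,w=y) vs B(r=x,w=x). No conflict.
Steps 3,4: same thread (B). No race.
Steps 4,5: same thread (B). No race.
Steps 5,6: same thread (B). No race.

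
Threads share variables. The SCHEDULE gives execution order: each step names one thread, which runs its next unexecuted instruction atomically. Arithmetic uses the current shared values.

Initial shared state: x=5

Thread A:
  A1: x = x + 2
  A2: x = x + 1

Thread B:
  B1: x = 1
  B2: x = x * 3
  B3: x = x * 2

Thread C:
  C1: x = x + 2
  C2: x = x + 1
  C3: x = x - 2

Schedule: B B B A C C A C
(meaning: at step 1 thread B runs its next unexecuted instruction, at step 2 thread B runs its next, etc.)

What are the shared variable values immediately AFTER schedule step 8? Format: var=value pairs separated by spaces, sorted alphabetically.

Answer: x=10

Derivation:
Step 1: thread B executes B1 (x = 1). Shared: x=1. PCs: A@0 B@1 C@0
Step 2: thread B executes B2 (x = x * 3). Shared: x=3. PCs: A@0 B@2 C@0
Step 3: thread B executes B3 (x = x * 2). Shared: x=6. PCs: A@0 B@3 C@0
Step 4: thread A executes A1 (x = x + 2). Shared: x=8. PCs: A@1 B@3 C@0
Step 5: thread C executes C1 (x = x + 2). Shared: x=10. PCs: A@1 B@3 C@1
Step 6: thread C executes C2 (x = x + 1). Shared: x=11. PCs: A@1 B@3 C@2
Step 7: thread A executes A2 (x = x + 1). Shared: x=12. PCs: A@2 B@3 C@2
Step 8: thread C executes C3 (x = x - 2). Shared: x=10. PCs: A@2 B@3 C@3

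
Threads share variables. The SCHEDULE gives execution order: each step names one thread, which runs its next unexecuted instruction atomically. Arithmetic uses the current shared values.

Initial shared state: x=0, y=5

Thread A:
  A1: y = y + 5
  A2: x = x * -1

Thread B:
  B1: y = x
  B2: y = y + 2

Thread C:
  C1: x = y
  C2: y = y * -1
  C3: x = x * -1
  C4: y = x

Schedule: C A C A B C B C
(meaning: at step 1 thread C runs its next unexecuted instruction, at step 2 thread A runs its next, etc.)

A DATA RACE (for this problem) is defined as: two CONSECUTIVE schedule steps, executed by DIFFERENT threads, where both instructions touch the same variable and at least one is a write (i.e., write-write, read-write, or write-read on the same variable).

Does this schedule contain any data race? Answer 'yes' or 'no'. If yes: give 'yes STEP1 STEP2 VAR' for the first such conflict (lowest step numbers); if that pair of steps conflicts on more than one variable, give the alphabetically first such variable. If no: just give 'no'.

Steps 1,2: C(x = y) vs A(y = y + 5). RACE on y (R-W).
Steps 2,3: A(y = y + 5) vs C(y = y * -1). RACE on y (W-W).
Steps 3,4: C(r=y,w=y) vs A(r=x,w=x). No conflict.
Steps 4,5: A(x = x * -1) vs B(y = x). RACE on x (W-R).
Steps 5,6: B(y = x) vs C(x = x * -1). RACE on x (R-W).
Steps 6,7: C(r=x,w=x) vs B(r=y,w=y). No conflict.
Steps 7,8: B(y = y + 2) vs C(y = x). RACE on y (W-W).
First conflict at steps 1,2.

Answer: yes 1 2 y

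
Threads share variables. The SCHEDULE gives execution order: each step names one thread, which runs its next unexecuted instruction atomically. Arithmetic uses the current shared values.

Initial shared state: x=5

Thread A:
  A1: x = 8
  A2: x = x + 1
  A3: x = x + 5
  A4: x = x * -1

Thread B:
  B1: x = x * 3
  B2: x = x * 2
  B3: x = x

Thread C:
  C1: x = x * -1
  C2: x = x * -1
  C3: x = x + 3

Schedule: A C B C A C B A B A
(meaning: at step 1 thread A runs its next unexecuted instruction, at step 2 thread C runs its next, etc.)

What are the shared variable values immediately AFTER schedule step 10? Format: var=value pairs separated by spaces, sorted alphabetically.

Answer: x=-61

Derivation:
Step 1: thread A executes A1 (x = 8). Shared: x=8. PCs: A@1 B@0 C@0
Step 2: thread C executes C1 (x = x * -1). Shared: x=-8. PCs: A@1 B@0 C@1
Step 3: thread B executes B1 (x = x * 3). Shared: x=-24. PCs: A@1 B@1 C@1
Step 4: thread C executes C2 (x = x * -1). Shared: x=24. PCs: A@1 B@1 C@2
Step 5: thread A executes A2 (x = x + 1). Shared: x=25. PCs: A@2 B@1 C@2
Step 6: thread C executes C3 (x = x + 3). Shared: x=28. PCs: A@2 B@1 C@3
Step 7: thread B executes B2 (x = x * 2). Shared: x=56. PCs: A@2 B@2 C@3
Step 8: thread A executes A3 (x = x + 5). Shared: x=61. PCs: A@3 B@2 C@3
Step 9: thread B executes B3 (x = x). Shared: x=61. PCs: A@3 B@3 C@3
Step 10: thread A executes A4 (x = x * -1). Shared: x=-61. PCs: A@4 B@3 C@3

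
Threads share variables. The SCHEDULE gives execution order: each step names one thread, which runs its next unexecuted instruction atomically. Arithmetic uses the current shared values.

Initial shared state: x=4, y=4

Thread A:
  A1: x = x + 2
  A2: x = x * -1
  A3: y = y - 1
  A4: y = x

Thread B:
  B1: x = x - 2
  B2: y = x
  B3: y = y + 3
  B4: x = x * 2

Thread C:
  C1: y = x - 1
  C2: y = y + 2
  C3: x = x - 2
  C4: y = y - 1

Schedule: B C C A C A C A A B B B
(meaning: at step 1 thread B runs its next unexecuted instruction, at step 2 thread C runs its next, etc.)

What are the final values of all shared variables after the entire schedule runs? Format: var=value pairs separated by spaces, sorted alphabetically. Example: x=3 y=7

Step 1: thread B executes B1 (x = x - 2). Shared: x=2 y=4. PCs: A@0 B@1 C@0
Step 2: thread C executes C1 (y = x - 1). Shared: x=2 y=1. PCs: A@0 B@1 C@1
Step 3: thread C executes C2 (y = y + 2). Shared: x=2 y=3. PCs: A@0 B@1 C@2
Step 4: thread A executes A1 (x = x + 2). Shared: x=4 y=3. PCs: A@1 B@1 C@2
Step 5: thread C executes C3 (x = x - 2). Shared: x=2 y=3. PCs: A@1 B@1 C@3
Step 6: thread A executes A2 (x = x * -1). Shared: x=-2 y=3. PCs: A@2 B@1 C@3
Step 7: thread C executes C4 (y = y - 1). Shared: x=-2 y=2. PCs: A@2 B@1 C@4
Step 8: thread A executes A3 (y = y - 1). Shared: x=-2 y=1. PCs: A@3 B@1 C@4
Step 9: thread A executes A4 (y = x). Shared: x=-2 y=-2. PCs: A@4 B@1 C@4
Step 10: thread B executes B2 (y = x). Shared: x=-2 y=-2. PCs: A@4 B@2 C@4
Step 11: thread B executes B3 (y = y + 3). Shared: x=-2 y=1. PCs: A@4 B@3 C@4
Step 12: thread B executes B4 (x = x * 2). Shared: x=-4 y=1. PCs: A@4 B@4 C@4

Answer: x=-4 y=1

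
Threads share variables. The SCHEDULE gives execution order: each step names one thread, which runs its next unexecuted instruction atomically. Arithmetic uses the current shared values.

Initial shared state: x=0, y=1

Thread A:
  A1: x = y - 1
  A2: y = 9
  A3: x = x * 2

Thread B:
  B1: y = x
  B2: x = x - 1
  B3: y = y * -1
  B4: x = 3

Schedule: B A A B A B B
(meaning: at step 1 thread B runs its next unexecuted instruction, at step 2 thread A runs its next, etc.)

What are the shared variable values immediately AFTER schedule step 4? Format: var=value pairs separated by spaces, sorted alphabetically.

Step 1: thread B executes B1 (y = x). Shared: x=0 y=0. PCs: A@0 B@1
Step 2: thread A executes A1 (x = y - 1). Shared: x=-1 y=0. PCs: A@1 B@1
Step 3: thread A executes A2 (y = 9). Shared: x=-1 y=9. PCs: A@2 B@1
Step 4: thread B executes B2 (x = x - 1). Shared: x=-2 y=9. PCs: A@2 B@2

Answer: x=-2 y=9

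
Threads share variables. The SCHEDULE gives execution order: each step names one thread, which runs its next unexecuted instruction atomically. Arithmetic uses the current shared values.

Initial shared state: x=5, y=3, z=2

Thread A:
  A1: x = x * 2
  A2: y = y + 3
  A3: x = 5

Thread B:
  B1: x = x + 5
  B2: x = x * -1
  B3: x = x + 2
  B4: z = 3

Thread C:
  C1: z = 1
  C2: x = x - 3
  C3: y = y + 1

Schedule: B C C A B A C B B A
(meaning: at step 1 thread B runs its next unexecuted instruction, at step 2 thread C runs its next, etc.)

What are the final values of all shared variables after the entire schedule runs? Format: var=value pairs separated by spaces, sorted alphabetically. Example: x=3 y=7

Answer: x=5 y=7 z=3

Derivation:
Step 1: thread B executes B1 (x = x + 5). Shared: x=10 y=3 z=2. PCs: A@0 B@1 C@0
Step 2: thread C executes C1 (z = 1). Shared: x=10 y=3 z=1. PCs: A@0 B@1 C@1
Step 3: thread C executes C2 (x = x - 3). Shared: x=7 y=3 z=1. PCs: A@0 B@1 C@2
Step 4: thread A executes A1 (x = x * 2). Shared: x=14 y=3 z=1. PCs: A@1 B@1 C@2
Step 5: thread B executes B2 (x = x * -1). Shared: x=-14 y=3 z=1. PCs: A@1 B@2 C@2
Step 6: thread A executes A2 (y = y + 3). Shared: x=-14 y=6 z=1. PCs: A@2 B@2 C@2
Step 7: thread C executes C3 (y = y + 1). Shared: x=-14 y=7 z=1. PCs: A@2 B@2 C@3
Step 8: thread B executes B3 (x = x + 2). Shared: x=-12 y=7 z=1. PCs: A@2 B@3 C@3
Step 9: thread B executes B4 (z = 3). Shared: x=-12 y=7 z=3. PCs: A@2 B@4 C@3
Step 10: thread A executes A3 (x = 5). Shared: x=5 y=7 z=3. PCs: A@3 B@4 C@3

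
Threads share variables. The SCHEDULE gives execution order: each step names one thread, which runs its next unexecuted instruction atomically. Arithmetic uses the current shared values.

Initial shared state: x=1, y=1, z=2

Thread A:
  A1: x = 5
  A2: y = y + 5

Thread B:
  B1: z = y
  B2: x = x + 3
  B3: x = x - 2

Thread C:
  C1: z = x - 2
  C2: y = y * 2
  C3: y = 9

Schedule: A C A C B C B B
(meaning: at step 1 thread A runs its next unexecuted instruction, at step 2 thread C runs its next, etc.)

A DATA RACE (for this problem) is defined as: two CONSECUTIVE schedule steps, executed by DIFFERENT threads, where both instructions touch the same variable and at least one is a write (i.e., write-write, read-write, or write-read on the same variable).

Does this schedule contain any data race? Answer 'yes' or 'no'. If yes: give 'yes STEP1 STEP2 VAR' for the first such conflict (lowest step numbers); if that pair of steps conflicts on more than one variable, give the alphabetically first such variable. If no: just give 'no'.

Steps 1,2: A(x = 5) vs C(z = x - 2). RACE on x (W-R).
Steps 2,3: C(r=x,w=z) vs A(r=y,w=y). No conflict.
Steps 3,4: A(y = y + 5) vs C(y = y * 2). RACE on y (W-W).
Steps 4,5: C(y = y * 2) vs B(z = y). RACE on y (W-R).
Steps 5,6: B(z = y) vs C(y = 9). RACE on y (R-W).
Steps 6,7: C(r=-,w=y) vs B(r=x,w=x). No conflict.
Steps 7,8: same thread (B). No race.
First conflict at steps 1,2.

Answer: yes 1 2 x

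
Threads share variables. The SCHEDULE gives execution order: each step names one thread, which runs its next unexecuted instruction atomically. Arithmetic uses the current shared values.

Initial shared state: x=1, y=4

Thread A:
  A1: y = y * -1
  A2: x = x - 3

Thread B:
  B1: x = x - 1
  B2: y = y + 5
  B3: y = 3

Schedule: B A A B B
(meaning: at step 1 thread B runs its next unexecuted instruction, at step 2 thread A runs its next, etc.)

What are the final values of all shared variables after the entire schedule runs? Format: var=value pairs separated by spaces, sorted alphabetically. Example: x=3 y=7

Step 1: thread B executes B1 (x = x - 1). Shared: x=0 y=4. PCs: A@0 B@1
Step 2: thread A executes A1 (y = y * -1). Shared: x=0 y=-4. PCs: A@1 B@1
Step 3: thread A executes A2 (x = x - 3). Shared: x=-3 y=-4. PCs: A@2 B@1
Step 4: thread B executes B2 (y = y + 5). Shared: x=-3 y=1. PCs: A@2 B@2
Step 5: thread B executes B3 (y = 3). Shared: x=-3 y=3. PCs: A@2 B@3

Answer: x=-3 y=3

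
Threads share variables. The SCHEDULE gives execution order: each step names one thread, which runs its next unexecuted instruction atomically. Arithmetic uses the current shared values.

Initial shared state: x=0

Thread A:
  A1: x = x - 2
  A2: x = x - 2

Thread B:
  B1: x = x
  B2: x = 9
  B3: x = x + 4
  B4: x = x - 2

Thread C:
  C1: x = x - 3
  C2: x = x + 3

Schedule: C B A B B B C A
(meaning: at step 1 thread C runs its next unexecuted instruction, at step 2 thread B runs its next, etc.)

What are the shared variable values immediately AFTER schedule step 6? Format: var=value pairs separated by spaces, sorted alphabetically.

Step 1: thread C executes C1 (x = x - 3). Shared: x=-3. PCs: A@0 B@0 C@1
Step 2: thread B executes B1 (x = x). Shared: x=-3. PCs: A@0 B@1 C@1
Step 3: thread A executes A1 (x = x - 2). Shared: x=-5. PCs: A@1 B@1 C@1
Step 4: thread B executes B2 (x = 9). Shared: x=9. PCs: A@1 B@2 C@1
Step 5: thread B executes B3 (x = x + 4). Shared: x=13. PCs: A@1 B@3 C@1
Step 6: thread B executes B4 (x = x - 2). Shared: x=11. PCs: A@1 B@4 C@1

Answer: x=11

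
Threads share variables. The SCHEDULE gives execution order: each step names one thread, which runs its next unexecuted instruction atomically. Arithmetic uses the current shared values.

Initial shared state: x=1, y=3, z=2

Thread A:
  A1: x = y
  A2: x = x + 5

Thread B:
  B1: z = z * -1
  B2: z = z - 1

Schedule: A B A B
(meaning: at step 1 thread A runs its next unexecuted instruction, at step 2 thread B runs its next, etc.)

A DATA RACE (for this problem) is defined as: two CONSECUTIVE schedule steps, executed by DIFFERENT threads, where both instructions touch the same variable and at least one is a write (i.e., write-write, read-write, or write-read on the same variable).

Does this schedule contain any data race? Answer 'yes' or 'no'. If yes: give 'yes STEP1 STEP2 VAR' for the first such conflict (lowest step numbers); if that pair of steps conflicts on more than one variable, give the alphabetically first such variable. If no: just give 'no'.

Steps 1,2: A(r=y,w=x) vs B(r=z,w=z). No conflict.
Steps 2,3: B(r=z,w=z) vs A(r=x,w=x). No conflict.
Steps 3,4: A(r=x,w=x) vs B(r=z,w=z). No conflict.

Answer: no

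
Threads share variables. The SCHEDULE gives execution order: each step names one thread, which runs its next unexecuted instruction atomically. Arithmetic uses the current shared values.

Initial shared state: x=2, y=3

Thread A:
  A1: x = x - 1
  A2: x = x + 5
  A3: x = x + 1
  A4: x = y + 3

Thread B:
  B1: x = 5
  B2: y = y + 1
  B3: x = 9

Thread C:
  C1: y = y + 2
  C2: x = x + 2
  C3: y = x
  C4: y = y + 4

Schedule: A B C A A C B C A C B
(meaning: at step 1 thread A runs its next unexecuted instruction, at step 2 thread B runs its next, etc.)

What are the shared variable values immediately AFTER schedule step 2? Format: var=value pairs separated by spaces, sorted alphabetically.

Answer: x=5 y=3

Derivation:
Step 1: thread A executes A1 (x = x - 1). Shared: x=1 y=3. PCs: A@1 B@0 C@0
Step 2: thread B executes B1 (x = 5). Shared: x=5 y=3. PCs: A@1 B@1 C@0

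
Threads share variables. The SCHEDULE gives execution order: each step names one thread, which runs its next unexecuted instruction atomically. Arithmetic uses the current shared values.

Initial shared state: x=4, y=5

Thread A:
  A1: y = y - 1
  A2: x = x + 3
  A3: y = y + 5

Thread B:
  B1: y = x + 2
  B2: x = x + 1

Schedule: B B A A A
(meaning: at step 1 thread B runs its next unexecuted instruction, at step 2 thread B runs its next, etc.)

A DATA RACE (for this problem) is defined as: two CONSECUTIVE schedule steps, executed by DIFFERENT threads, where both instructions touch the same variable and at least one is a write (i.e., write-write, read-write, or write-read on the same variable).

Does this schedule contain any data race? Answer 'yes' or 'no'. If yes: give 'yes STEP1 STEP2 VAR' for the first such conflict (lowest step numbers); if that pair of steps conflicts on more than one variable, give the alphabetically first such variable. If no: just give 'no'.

Steps 1,2: same thread (B). No race.
Steps 2,3: B(r=x,w=x) vs A(r=y,w=y). No conflict.
Steps 3,4: same thread (A). No race.
Steps 4,5: same thread (A). No race.

Answer: no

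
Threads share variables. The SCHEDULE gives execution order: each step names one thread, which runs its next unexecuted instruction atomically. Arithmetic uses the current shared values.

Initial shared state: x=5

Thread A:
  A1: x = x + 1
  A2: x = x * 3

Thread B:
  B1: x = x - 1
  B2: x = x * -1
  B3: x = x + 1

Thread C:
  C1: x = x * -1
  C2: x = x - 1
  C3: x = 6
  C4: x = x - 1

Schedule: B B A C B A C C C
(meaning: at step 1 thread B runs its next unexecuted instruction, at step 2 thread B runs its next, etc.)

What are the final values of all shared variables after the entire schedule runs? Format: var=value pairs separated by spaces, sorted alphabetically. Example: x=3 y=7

Answer: x=5

Derivation:
Step 1: thread B executes B1 (x = x - 1). Shared: x=4. PCs: A@0 B@1 C@0
Step 2: thread B executes B2 (x = x * -1). Shared: x=-4. PCs: A@0 B@2 C@0
Step 3: thread A executes A1 (x = x + 1). Shared: x=-3. PCs: A@1 B@2 C@0
Step 4: thread C executes C1 (x = x * -1). Shared: x=3. PCs: A@1 B@2 C@1
Step 5: thread B executes B3 (x = x + 1). Shared: x=4. PCs: A@1 B@3 C@1
Step 6: thread A executes A2 (x = x * 3). Shared: x=12. PCs: A@2 B@3 C@1
Step 7: thread C executes C2 (x = x - 1). Shared: x=11. PCs: A@2 B@3 C@2
Step 8: thread C executes C3 (x = 6). Shared: x=6. PCs: A@2 B@3 C@3
Step 9: thread C executes C4 (x = x - 1). Shared: x=5. PCs: A@2 B@3 C@4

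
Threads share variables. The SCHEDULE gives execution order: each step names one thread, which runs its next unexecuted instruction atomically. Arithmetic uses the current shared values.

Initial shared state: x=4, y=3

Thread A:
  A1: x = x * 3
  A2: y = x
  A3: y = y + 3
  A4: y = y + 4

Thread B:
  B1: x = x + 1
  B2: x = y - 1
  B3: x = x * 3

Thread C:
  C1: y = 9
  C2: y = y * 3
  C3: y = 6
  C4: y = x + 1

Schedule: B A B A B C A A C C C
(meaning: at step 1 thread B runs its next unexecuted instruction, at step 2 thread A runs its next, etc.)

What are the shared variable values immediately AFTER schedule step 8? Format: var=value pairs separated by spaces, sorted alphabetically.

Step 1: thread B executes B1 (x = x + 1). Shared: x=5 y=3. PCs: A@0 B@1 C@0
Step 2: thread A executes A1 (x = x * 3). Shared: x=15 y=3. PCs: A@1 B@1 C@0
Step 3: thread B executes B2 (x = y - 1). Shared: x=2 y=3. PCs: A@1 B@2 C@0
Step 4: thread A executes A2 (y = x). Shared: x=2 y=2. PCs: A@2 B@2 C@0
Step 5: thread B executes B3 (x = x * 3). Shared: x=6 y=2. PCs: A@2 B@3 C@0
Step 6: thread C executes C1 (y = 9). Shared: x=6 y=9. PCs: A@2 B@3 C@1
Step 7: thread A executes A3 (y = y + 3). Shared: x=6 y=12. PCs: A@3 B@3 C@1
Step 8: thread A executes A4 (y = y + 4). Shared: x=6 y=16. PCs: A@4 B@3 C@1

Answer: x=6 y=16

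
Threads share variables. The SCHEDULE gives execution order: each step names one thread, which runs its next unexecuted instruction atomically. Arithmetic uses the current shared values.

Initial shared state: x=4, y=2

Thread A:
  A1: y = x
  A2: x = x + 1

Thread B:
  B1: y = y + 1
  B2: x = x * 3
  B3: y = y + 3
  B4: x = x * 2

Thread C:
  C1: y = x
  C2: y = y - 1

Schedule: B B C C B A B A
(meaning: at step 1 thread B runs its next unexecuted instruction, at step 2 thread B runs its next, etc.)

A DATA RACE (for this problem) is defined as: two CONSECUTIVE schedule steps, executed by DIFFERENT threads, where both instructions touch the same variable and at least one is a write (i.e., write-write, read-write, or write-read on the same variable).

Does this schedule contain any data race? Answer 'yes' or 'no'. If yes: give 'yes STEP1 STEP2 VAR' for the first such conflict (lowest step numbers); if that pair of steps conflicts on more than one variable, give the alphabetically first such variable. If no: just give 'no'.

Steps 1,2: same thread (B). No race.
Steps 2,3: B(x = x * 3) vs C(y = x). RACE on x (W-R).
Steps 3,4: same thread (C). No race.
Steps 4,5: C(y = y - 1) vs B(y = y + 3). RACE on y (W-W).
Steps 5,6: B(y = y + 3) vs A(y = x). RACE on y (W-W).
Steps 6,7: A(y = x) vs B(x = x * 2). RACE on x (R-W).
Steps 7,8: B(x = x * 2) vs A(x = x + 1). RACE on x (W-W).
First conflict at steps 2,3.

Answer: yes 2 3 x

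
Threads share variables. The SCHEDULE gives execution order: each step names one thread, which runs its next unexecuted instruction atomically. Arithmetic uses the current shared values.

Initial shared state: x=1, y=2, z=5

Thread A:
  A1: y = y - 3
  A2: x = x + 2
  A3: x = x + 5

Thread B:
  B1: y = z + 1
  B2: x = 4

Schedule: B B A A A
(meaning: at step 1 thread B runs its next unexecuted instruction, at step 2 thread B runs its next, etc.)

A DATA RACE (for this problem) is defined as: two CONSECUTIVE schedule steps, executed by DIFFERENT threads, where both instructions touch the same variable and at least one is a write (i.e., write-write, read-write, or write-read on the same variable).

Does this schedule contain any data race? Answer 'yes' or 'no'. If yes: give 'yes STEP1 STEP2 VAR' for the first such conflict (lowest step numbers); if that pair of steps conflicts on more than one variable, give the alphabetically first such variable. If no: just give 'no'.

Steps 1,2: same thread (B). No race.
Steps 2,3: B(r=-,w=x) vs A(r=y,w=y). No conflict.
Steps 3,4: same thread (A). No race.
Steps 4,5: same thread (A). No race.

Answer: no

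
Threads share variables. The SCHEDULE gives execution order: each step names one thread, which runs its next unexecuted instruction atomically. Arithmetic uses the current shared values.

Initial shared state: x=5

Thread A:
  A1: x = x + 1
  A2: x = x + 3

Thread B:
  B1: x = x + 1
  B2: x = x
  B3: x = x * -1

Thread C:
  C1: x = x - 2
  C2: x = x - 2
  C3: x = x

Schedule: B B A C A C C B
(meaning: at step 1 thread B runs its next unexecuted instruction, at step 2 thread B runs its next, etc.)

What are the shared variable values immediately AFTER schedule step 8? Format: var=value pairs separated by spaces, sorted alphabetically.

Step 1: thread B executes B1 (x = x + 1). Shared: x=6. PCs: A@0 B@1 C@0
Step 2: thread B executes B2 (x = x). Shared: x=6. PCs: A@0 B@2 C@0
Step 3: thread A executes A1 (x = x + 1). Shared: x=7. PCs: A@1 B@2 C@0
Step 4: thread C executes C1 (x = x - 2). Shared: x=5. PCs: A@1 B@2 C@1
Step 5: thread A executes A2 (x = x + 3). Shared: x=8. PCs: A@2 B@2 C@1
Step 6: thread C executes C2 (x = x - 2). Shared: x=6. PCs: A@2 B@2 C@2
Step 7: thread C executes C3 (x = x). Shared: x=6. PCs: A@2 B@2 C@3
Step 8: thread B executes B3 (x = x * -1). Shared: x=-6. PCs: A@2 B@3 C@3

Answer: x=-6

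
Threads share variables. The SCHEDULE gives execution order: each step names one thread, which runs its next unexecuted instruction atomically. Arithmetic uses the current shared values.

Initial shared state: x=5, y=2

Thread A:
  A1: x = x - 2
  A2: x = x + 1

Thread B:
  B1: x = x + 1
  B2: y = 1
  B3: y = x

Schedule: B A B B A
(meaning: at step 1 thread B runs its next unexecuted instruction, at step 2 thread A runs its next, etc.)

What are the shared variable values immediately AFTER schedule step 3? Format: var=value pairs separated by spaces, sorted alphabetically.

Step 1: thread B executes B1 (x = x + 1). Shared: x=6 y=2. PCs: A@0 B@1
Step 2: thread A executes A1 (x = x - 2). Shared: x=4 y=2. PCs: A@1 B@1
Step 3: thread B executes B2 (y = 1). Shared: x=4 y=1. PCs: A@1 B@2

Answer: x=4 y=1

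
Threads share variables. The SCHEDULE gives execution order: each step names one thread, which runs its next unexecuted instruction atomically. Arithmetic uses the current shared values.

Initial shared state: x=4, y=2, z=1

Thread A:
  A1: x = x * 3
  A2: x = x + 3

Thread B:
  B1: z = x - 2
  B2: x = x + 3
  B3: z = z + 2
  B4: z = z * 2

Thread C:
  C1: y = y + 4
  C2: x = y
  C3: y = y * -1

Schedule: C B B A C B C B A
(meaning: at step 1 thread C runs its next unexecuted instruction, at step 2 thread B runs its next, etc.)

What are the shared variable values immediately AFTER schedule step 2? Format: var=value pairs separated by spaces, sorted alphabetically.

Answer: x=4 y=6 z=2

Derivation:
Step 1: thread C executes C1 (y = y + 4). Shared: x=4 y=6 z=1. PCs: A@0 B@0 C@1
Step 2: thread B executes B1 (z = x - 2). Shared: x=4 y=6 z=2. PCs: A@0 B@1 C@1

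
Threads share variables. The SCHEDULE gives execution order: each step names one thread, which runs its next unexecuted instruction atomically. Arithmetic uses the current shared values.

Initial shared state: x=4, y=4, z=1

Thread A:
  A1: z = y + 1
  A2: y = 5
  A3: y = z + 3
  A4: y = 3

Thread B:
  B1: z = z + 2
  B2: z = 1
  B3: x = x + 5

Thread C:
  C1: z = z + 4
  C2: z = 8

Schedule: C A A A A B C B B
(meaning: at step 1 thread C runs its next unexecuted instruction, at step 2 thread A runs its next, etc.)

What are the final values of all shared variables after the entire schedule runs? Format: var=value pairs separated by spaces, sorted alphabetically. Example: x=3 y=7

Step 1: thread C executes C1 (z = z + 4). Shared: x=4 y=4 z=5. PCs: A@0 B@0 C@1
Step 2: thread A executes A1 (z = y + 1). Shared: x=4 y=4 z=5. PCs: A@1 B@0 C@1
Step 3: thread A executes A2 (y = 5). Shared: x=4 y=5 z=5. PCs: A@2 B@0 C@1
Step 4: thread A executes A3 (y = z + 3). Shared: x=4 y=8 z=5. PCs: A@3 B@0 C@1
Step 5: thread A executes A4 (y = 3). Shared: x=4 y=3 z=5. PCs: A@4 B@0 C@1
Step 6: thread B executes B1 (z = z + 2). Shared: x=4 y=3 z=7. PCs: A@4 B@1 C@1
Step 7: thread C executes C2 (z = 8). Shared: x=4 y=3 z=8. PCs: A@4 B@1 C@2
Step 8: thread B executes B2 (z = 1). Shared: x=4 y=3 z=1. PCs: A@4 B@2 C@2
Step 9: thread B executes B3 (x = x + 5). Shared: x=9 y=3 z=1. PCs: A@4 B@3 C@2

Answer: x=9 y=3 z=1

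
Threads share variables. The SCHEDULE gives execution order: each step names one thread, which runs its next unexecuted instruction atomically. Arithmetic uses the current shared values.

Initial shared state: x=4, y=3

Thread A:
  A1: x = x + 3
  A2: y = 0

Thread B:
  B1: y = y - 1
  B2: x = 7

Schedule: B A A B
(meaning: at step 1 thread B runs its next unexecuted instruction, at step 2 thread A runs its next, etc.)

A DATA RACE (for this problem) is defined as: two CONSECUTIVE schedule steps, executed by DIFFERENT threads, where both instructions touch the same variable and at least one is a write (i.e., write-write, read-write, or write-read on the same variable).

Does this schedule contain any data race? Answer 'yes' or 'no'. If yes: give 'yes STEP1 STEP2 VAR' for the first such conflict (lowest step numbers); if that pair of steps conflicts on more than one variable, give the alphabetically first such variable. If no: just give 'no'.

Answer: no

Derivation:
Steps 1,2: B(r=y,w=y) vs A(r=x,w=x). No conflict.
Steps 2,3: same thread (A). No race.
Steps 3,4: A(r=-,w=y) vs B(r=-,w=x). No conflict.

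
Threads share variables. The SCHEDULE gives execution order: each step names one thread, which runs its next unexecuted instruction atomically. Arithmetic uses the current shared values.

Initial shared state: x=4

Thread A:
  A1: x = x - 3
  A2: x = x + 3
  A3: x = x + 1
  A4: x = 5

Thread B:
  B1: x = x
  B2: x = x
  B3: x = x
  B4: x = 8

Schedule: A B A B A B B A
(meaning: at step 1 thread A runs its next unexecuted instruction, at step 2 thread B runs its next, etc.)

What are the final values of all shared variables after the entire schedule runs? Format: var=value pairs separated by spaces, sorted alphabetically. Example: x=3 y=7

Step 1: thread A executes A1 (x = x - 3). Shared: x=1. PCs: A@1 B@0
Step 2: thread B executes B1 (x = x). Shared: x=1. PCs: A@1 B@1
Step 3: thread A executes A2 (x = x + 3). Shared: x=4. PCs: A@2 B@1
Step 4: thread B executes B2 (x = x). Shared: x=4. PCs: A@2 B@2
Step 5: thread A executes A3 (x = x + 1). Shared: x=5. PCs: A@3 B@2
Step 6: thread B executes B3 (x = x). Shared: x=5. PCs: A@3 B@3
Step 7: thread B executes B4 (x = 8). Shared: x=8. PCs: A@3 B@4
Step 8: thread A executes A4 (x = 5). Shared: x=5. PCs: A@4 B@4

Answer: x=5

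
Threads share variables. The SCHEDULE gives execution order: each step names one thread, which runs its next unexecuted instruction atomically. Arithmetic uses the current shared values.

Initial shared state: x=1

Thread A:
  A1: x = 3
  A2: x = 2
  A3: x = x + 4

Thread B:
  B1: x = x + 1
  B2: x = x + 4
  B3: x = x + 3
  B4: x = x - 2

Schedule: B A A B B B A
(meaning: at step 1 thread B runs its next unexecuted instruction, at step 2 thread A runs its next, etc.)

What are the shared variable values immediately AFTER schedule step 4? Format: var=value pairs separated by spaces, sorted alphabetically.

Step 1: thread B executes B1 (x = x + 1). Shared: x=2. PCs: A@0 B@1
Step 2: thread A executes A1 (x = 3). Shared: x=3. PCs: A@1 B@1
Step 3: thread A executes A2 (x = 2). Shared: x=2. PCs: A@2 B@1
Step 4: thread B executes B2 (x = x + 4). Shared: x=6. PCs: A@2 B@2

Answer: x=6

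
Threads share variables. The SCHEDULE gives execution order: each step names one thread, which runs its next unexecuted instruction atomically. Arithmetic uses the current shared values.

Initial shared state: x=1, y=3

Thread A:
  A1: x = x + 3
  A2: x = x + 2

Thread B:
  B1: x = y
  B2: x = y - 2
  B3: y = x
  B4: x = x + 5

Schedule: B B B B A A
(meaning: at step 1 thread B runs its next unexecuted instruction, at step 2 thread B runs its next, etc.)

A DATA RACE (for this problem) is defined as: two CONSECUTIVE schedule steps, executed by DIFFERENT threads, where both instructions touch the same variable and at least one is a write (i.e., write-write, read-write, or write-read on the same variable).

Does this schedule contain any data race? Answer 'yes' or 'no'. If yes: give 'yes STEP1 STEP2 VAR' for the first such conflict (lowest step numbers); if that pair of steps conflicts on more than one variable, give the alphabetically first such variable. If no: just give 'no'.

Steps 1,2: same thread (B). No race.
Steps 2,3: same thread (B). No race.
Steps 3,4: same thread (B). No race.
Steps 4,5: B(x = x + 5) vs A(x = x + 3). RACE on x (W-W).
Steps 5,6: same thread (A). No race.
First conflict at steps 4,5.

Answer: yes 4 5 x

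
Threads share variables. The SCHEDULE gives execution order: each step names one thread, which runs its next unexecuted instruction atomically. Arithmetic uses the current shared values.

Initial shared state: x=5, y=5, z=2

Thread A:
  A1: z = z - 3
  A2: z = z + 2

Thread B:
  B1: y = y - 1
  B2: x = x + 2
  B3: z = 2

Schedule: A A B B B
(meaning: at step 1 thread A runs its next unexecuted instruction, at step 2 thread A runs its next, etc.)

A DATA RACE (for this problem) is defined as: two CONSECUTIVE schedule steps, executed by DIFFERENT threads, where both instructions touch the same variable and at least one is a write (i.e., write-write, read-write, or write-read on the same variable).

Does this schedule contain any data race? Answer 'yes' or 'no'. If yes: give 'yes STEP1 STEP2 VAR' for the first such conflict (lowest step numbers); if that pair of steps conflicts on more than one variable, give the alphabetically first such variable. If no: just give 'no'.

Answer: no

Derivation:
Steps 1,2: same thread (A). No race.
Steps 2,3: A(r=z,w=z) vs B(r=y,w=y). No conflict.
Steps 3,4: same thread (B). No race.
Steps 4,5: same thread (B). No race.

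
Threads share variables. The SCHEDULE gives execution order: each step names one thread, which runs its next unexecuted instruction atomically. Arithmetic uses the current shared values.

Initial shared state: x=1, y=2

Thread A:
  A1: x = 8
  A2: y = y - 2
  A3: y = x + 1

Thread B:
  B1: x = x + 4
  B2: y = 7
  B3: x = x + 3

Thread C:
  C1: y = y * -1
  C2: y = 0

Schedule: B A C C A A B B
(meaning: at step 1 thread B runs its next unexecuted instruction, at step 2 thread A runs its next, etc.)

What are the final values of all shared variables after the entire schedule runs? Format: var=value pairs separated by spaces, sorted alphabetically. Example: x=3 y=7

Step 1: thread B executes B1 (x = x + 4). Shared: x=5 y=2. PCs: A@0 B@1 C@0
Step 2: thread A executes A1 (x = 8). Shared: x=8 y=2. PCs: A@1 B@1 C@0
Step 3: thread C executes C1 (y = y * -1). Shared: x=8 y=-2. PCs: A@1 B@1 C@1
Step 4: thread C executes C2 (y = 0). Shared: x=8 y=0. PCs: A@1 B@1 C@2
Step 5: thread A executes A2 (y = y - 2). Shared: x=8 y=-2. PCs: A@2 B@1 C@2
Step 6: thread A executes A3 (y = x + 1). Shared: x=8 y=9. PCs: A@3 B@1 C@2
Step 7: thread B executes B2 (y = 7). Shared: x=8 y=7. PCs: A@3 B@2 C@2
Step 8: thread B executes B3 (x = x + 3). Shared: x=11 y=7. PCs: A@3 B@3 C@2

Answer: x=11 y=7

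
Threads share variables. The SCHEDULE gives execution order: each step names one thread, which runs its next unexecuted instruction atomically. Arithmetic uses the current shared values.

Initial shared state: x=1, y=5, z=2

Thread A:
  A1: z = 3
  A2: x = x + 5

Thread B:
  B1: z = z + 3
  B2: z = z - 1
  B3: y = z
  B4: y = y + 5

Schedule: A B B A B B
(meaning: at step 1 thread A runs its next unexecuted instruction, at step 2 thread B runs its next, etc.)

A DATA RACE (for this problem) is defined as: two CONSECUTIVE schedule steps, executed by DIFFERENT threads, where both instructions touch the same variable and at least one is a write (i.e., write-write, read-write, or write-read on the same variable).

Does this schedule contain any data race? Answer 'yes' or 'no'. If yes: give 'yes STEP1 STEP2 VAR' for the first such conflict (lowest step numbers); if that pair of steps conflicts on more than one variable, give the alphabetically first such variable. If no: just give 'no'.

Answer: yes 1 2 z

Derivation:
Steps 1,2: A(z = 3) vs B(z = z + 3). RACE on z (W-W).
Steps 2,3: same thread (B). No race.
Steps 3,4: B(r=z,w=z) vs A(r=x,w=x). No conflict.
Steps 4,5: A(r=x,w=x) vs B(r=z,w=y). No conflict.
Steps 5,6: same thread (B). No race.
First conflict at steps 1,2.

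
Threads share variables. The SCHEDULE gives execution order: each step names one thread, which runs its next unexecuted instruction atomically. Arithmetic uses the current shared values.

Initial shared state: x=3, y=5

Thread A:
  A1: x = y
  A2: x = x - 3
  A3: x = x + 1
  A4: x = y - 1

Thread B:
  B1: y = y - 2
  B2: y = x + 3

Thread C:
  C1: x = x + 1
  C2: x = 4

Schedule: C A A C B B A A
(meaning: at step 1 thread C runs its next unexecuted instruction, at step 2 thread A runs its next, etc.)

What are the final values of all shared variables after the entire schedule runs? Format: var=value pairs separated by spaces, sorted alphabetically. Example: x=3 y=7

Step 1: thread C executes C1 (x = x + 1). Shared: x=4 y=5. PCs: A@0 B@0 C@1
Step 2: thread A executes A1 (x = y). Shared: x=5 y=5. PCs: A@1 B@0 C@1
Step 3: thread A executes A2 (x = x - 3). Shared: x=2 y=5. PCs: A@2 B@0 C@1
Step 4: thread C executes C2 (x = 4). Shared: x=4 y=5. PCs: A@2 B@0 C@2
Step 5: thread B executes B1 (y = y - 2). Shared: x=4 y=3. PCs: A@2 B@1 C@2
Step 6: thread B executes B2 (y = x + 3). Shared: x=4 y=7. PCs: A@2 B@2 C@2
Step 7: thread A executes A3 (x = x + 1). Shared: x=5 y=7. PCs: A@3 B@2 C@2
Step 8: thread A executes A4 (x = y - 1). Shared: x=6 y=7. PCs: A@4 B@2 C@2

Answer: x=6 y=7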